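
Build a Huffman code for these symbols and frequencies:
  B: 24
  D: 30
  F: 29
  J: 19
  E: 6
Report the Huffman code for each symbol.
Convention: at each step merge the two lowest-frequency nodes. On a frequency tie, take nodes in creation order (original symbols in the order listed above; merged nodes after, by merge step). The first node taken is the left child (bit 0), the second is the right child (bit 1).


Huffman tree construction:
Step 1: Merge E(6) + J(19) = 25
Step 2: Merge B(24) + (E+J)(25) = 49
Step 3: Merge F(29) + D(30) = 59
Step 4: Merge (B+(E+J))(49) + (F+D)(59) = 108
Read each symbol's code off the tree from the root (left child = 0, right child = 1).

Codes:
  B: 00 (length 2)
  D: 11 (length 2)
  F: 10 (length 2)
  J: 011 (length 3)
  E: 010 (length 3)
Average code length: 241/108 = 2.2315 bits/symbol


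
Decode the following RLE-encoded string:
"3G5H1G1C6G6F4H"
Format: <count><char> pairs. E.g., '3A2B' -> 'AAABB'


Expanding each <count><char> pair:
  3G -> 'GGG'
  5H -> 'HHHHH'
  1G -> 'G'
  1C -> 'C'
  6G -> 'GGGGGG'
  6F -> 'FFFFFF'
  4H -> 'HHHH'

Decoded = GGGHHHHHGCGGGGGGFFFFFFHHHH


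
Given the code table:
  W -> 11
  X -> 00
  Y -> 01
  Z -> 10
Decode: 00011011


Decoding:
00 -> X
01 -> Y
10 -> Z
11 -> W


Result: XYZW


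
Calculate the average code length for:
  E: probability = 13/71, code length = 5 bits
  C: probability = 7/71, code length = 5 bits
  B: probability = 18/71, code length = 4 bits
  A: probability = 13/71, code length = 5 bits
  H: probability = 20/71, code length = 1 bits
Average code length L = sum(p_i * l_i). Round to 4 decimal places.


Weighted contributions p_i * l_i:
  E: (13/71) * 5 = 65/71
  C: (7/71) * 5 = 35/71
  B: (18/71) * 4 = 72/71
  A: (13/71) * 5 = 65/71
  H: (20/71) * 1 = 20/71
Sum = (65 + 35 + 72 + 65 + 20)/71 = 257/71

L = 257/71 = 3.6197 bits/symbol


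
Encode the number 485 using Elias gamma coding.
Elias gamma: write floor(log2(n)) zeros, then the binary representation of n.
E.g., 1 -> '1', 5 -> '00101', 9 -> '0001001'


num_bits = floor(log2(485)) + 1 = 9
leading_zeros = num_bits - 1 = 8
binary(485) = 111100101

Elias gamma(485) = '00000000' + '111100101' = 00000000111100101 (17 bits)


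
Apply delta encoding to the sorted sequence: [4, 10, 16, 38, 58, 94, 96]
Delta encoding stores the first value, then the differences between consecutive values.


First value: 4
Deltas:
  10 - 4 = 6
  16 - 10 = 6
  38 - 16 = 22
  58 - 38 = 20
  94 - 58 = 36
  96 - 94 = 2


Delta encoded: [4, 6, 6, 22, 20, 36, 2]


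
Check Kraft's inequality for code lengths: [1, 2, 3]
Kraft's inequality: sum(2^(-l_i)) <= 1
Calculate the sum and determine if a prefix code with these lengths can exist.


Sum = 2^(-1) + 2^(-2) + 2^(-3)
    = 0.5 + 0.25 + 0.125
    = 7/8 = 0.875
Since 0.875 <= 1, Kraft's inequality IS satisfied.
A prefix code with these lengths CAN exist.

Kraft sum = 0.875. Satisfied.


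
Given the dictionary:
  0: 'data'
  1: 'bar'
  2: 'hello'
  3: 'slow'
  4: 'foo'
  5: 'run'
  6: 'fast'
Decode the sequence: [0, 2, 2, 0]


Look up each index in the dictionary:
  0 -> 'data'
  2 -> 'hello'
  2 -> 'hello'
  0 -> 'data'

Decoded: "data hello hello data"


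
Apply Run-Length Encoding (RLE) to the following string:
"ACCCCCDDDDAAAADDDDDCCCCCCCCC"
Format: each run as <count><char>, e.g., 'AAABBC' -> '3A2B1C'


Scanning runs left to right:
  i=0: run of 'A' x 1 -> '1A'
  i=1: run of 'C' x 5 -> '5C'
  i=6: run of 'D' x 4 -> '4D'
  i=10: run of 'A' x 4 -> '4A'
  i=14: run of 'D' x 5 -> '5D'
  i=19: run of 'C' x 9 -> '9C'

RLE = 1A5C4D4A5D9C


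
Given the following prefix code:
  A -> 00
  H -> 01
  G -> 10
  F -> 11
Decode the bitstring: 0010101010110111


Decoding step by step:
Bits 00 -> A
Bits 10 -> G
Bits 10 -> G
Bits 10 -> G
Bits 10 -> G
Bits 11 -> F
Bits 01 -> H
Bits 11 -> F


Decoded message: AGGGGFHF


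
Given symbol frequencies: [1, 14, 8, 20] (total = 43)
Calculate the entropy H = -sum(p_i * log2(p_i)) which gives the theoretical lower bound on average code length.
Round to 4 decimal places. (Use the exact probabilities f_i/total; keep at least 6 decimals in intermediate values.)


Per-symbol terms -p_i * log2(p_i) with p_i = f_i/43:
  p = 1/43 = 0.023256: log2(p) = -5.426265, -p*log2(p) = 0.126192
  p = 14/43 = 0.325581: log2(p) = -1.618910, -p*log2(p) = 0.527087
  p = 8/43 = 0.186047: log2(p) = -2.426265, -p*log2(p) = 0.451398
  p = 20/43 = 0.465116: log2(p) = -1.104337, -p*log2(p) = 0.513645
H = 0.126192 + 0.527087 + 0.451398 + 0.513645 = 1.618322

H = 1.6183 bits/symbol


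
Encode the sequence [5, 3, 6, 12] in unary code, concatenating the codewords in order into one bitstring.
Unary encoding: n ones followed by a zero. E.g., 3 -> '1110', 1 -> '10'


Encode each number as n ones followed by a terminating 0:
  5 -> 111110 (6 bits)
  3 -> 1110 (4 bits)
  6 -> 1111110 (7 bits)
  12 -> 1111111111110 (13 bits)
Total length = 6 + 4 + 7 + 13 = 30 bits.

Unary([5, 3, 6, 12]) = 111110111011111101111111111110 (30 bits)


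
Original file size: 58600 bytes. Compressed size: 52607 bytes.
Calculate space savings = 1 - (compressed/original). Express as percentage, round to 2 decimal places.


ratio = compressed/original = 52607/58600 = 0.89773
savings = 1 - ratio = 1 - 0.89773 = 0.10227
as a percentage: 0.10227 * 100 = 10.23%

Space savings = 1 - 52607/58600 = 10.23%


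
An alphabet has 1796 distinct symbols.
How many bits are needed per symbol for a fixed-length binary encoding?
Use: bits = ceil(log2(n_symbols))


log2(1796) = 10.8106
Bracket: 2^10 = 1024 < 1796 <= 2^11 = 2048
So ceil(log2(1796)) = 11

bits = ceil(log2(1796)) = ceil(10.8106) = 11 bits


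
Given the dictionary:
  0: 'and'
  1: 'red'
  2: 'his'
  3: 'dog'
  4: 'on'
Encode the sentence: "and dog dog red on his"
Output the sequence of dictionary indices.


Look up each word in the dictionary:
  'and' -> 0
  'dog' -> 3
  'dog' -> 3
  'red' -> 1
  'on' -> 4
  'his' -> 2

Encoded: [0, 3, 3, 1, 4, 2]


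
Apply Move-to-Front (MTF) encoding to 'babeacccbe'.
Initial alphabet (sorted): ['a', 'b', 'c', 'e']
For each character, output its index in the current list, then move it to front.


MTF encoding:
'b': index 1 in ['a', 'b', 'c', 'e'] -> ['b', 'a', 'c', 'e']
'a': index 1 in ['b', 'a', 'c', 'e'] -> ['a', 'b', 'c', 'e']
'b': index 1 in ['a', 'b', 'c', 'e'] -> ['b', 'a', 'c', 'e']
'e': index 3 in ['b', 'a', 'c', 'e'] -> ['e', 'b', 'a', 'c']
'a': index 2 in ['e', 'b', 'a', 'c'] -> ['a', 'e', 'b', 'c']
'c': index 3 in ['a', 'e', 'b', 'c'] -> ['c', 'a', 'e', 'b']
'c': index 0 in ['c', 'a', 'e', 'b'] -> ['c', 'a', 'e', 'b']
'c': index 0 in ['c', 'a', 'e', 'b'] -> ['c', 'a', 'e', 'b']
'b': index 3 in ['c', 'a', 'e', 'b'] -> ['b', 'c', 'a', 'e']
'e': index 3 in ['b', 'c', 'a', 'e'] -> ['e', 'b', 'c', 'a']


Output: [1, 1, 1, 3, 2, 3, 0, 0, 3, 3]


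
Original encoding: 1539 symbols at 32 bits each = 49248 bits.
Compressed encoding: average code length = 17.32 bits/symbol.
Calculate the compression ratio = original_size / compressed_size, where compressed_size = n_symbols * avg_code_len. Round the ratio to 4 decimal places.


original_size = n_symbols * orig_bits = 1539 * 32 = 49248 bits
compressed_size = n_symbols * avg_code_len = 1539 * 17.32 = 26655.48 bits
ratio = original_size / compressed_size = 49248 / 26655.48 = 1.8476

Compression ratio = 1.8476


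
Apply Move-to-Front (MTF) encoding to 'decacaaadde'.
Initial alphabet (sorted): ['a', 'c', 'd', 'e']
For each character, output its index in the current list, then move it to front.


MTF encoding:
'd': index 2 in ['a', 'c', 'd', 'e'] -> ['d', 'a', 'c', 'e']
'e': index 3 in ['d', 'a', 'c', 'e'] -> ['e', 'd', 'a', 'c']
'c': index 3 in ['e', 'd', 'a', 'c'] -> ['c', 'e', 'd', 'a']
'a': index 3 in ['c', 'e', 'd', 'a'] -> ['a', 'c', 'e', 'd']
'c': index 1 in ['a', 'c', 'e', 'd'] -> ['c', 'a', 'e', 'd']
'a': index 1 in ['c', 'a', 'e', 'd'] -> ['a', 'c', 'e', 'd']
'a': index 0 in ['a', 'c', 'e', 'd'] -> ['a', 'c', 'e', 'd']
'a': index 0 in ['a', 'c', 'e', 'd'] -> ['a', 'c', 'e', 'd']
'd': index 3 in ['a', 'c', 'e', 'd'] -> ['d', 'a', 'c', 'e']
'd': index 0 in ['d', 'a', 'c', 'e'] -> ['d', 'a', 'c', 'e']
'e': index 3 in ['d', 'a', 'c', 'e'] -> ['e', 'd', 'a', 'c']


Output: [2, 3, 3, 3, 1, 1, 0, 0, 3, 0, 3]


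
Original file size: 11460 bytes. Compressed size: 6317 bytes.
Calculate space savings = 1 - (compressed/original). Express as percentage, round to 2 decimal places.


ratio = compressed/original = 6317/11460 = 0.551222
savings = 1 - ratio = 1 - 0.551222 = 0.448778
as a percentage: 0.448778 * 100 = 44.88%

Space savings = 1 - 6317/11460 = 44.88%


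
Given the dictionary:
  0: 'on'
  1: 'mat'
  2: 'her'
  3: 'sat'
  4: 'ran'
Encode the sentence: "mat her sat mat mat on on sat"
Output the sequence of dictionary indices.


Look up each word in the dictionary:
  'mat' -> 1
  'her' -> 2
  'sat' -> 3
  'mat' -> 1
  'mat' -> 1
  'on' -> 0
  'on' -> 0
  'sat' -> 3

Encoded: [1, 2, 3, 1, 1, 0, 0, 3]


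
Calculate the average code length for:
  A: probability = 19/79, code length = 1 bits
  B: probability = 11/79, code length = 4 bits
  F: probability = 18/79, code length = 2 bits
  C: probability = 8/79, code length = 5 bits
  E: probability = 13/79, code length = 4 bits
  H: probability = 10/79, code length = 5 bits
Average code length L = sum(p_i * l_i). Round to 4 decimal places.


Weighted contributions p_i * l_i:
  A: (19/79) * 1 = 19/79
  B: (11/79) * 4 = 44/79
  F: (18/79) * 2 = 36/79
  C: (8/79) * 5 = 40/79
  E: (13/79) * 4 = 52/79
  H: (10/79) * 5 = 50/79
Sum = (19 + 44 + 36 + 40 + 52 + 50)/79 = 241/79

L = 241/79 = 3.0506 bits/symbol


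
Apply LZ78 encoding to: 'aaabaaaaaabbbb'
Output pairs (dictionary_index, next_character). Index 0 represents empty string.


LZ78 encoding steps:
Dictionary: {0: ''}
Step 1: w='' (idx 0), next='a' -> output (0, 'a'), add 'a' as idx 1
Step 2: w='a' (idx 1), next='a' -> output (1, 'a'), add 'aa' as idx 2
Step 3: w='' (idx 0), next='b' -> output (0, 'b'), add 'b' as idx 3
Step 4: w='aa' (idx 2), next='a' -> output (2, 'a'), add 'aaa' as idx 4
Step 5: w='aaa' (idx 4), next='b' -> output (4, 'b'), add 'aaab' as idx 5
Step 6: w='b' (idx 3), next='b' -> output (3, 'b'), add 'bb' as idx 6
Step 7: w='b' (idx 3), end of input -> output (3, '')


Encoded: [(0, 'a'), (1, 'a'), (0, 'b'), (2, 'a'), (4, 'b'), (3, 'b'), (3, '')]


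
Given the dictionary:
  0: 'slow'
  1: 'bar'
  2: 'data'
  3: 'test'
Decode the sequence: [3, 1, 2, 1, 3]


Look up each index in the dictionary:
  3 -> 'test'
  1 -> 'bar'
  2 -> 'data'
  1 -> 'bar'
  3 -> 'test'

Decoded: "test bar data bar test"


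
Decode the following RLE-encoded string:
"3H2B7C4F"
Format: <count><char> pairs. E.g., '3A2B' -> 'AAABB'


Expanding each <count><char> pair:
  3H -> 'HHH'
  2B -> 'BB'
  7C -> 'CCCCCCC'
  4F -> 'FFFF'

Decoded = HHHBBCCCCCCCFFFF


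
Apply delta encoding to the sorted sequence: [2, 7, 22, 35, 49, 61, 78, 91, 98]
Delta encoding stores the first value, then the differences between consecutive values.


First value: 2
Deltas:
  7 - 2 = 5
  22 - 7 = 15
  35 - 22 = 13
  49 - 35 = 14
  61 - 49 = 12
  78 - 61 = 17
  91 - 78 = 13
  98 - 91 = 7


Delta encoded: [2, 5, 15, 13, 14, 12, 17, 13, 7]


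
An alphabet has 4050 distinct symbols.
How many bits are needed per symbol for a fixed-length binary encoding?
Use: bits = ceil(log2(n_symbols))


log2(4050) = 11.9837
Bracket: 2^11 = 2048 < 4050 <= 2^12 = 4096
So ceil(log2(4050)) = 12

bits = ceil(log2(4050)) = ceil(11.9837) = 12 bits


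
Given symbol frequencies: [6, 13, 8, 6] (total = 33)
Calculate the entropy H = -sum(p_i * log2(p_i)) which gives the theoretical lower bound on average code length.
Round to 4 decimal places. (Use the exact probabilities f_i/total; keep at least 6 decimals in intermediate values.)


Per-symbol terms -p_i * log2(p_i) with p_i = f_i/33:
  p = 6/33 = 0.181818: log2(p) = -2.459432, -p*log2(p) = 0.447169
  p = 13/33 = 0.393939: log2(p) = -1.343954, -p*log2(p) = 0.529437
  p = 8/33 = 0.242424: log2(p) = -2.044394, -p*log2(p) = 0.495611
  p = 6/33 = 0.181818: log2(p) = -2.459432, -p*log2(p) = 0.447169
H = 0.447169 + 0.529437 + 0.495611 + 0.447169 = 1.919386

H = 1.9194 bits/symbol


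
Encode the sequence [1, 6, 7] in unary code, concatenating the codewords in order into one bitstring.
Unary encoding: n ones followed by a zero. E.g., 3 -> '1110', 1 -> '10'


Encode each number as n ones followed by a terminating 0:
  1 -> 10 (2 bits)
  6 -> 1111110 (7 bits)
  7 -> 11111110 (8 bits)
Total length = 2 + 7 + 8 = 17 bits.

Unary([1, 6, 7]) = 10111111011111110 (17 bits)


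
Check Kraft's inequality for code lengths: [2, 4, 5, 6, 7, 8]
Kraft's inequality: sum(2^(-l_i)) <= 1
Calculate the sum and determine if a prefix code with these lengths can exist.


Sum = 2^(-2) + 2^(-4) + 2^(-5) + 2^(-6) + 2^(-7) + 2^(-8)
    = 0.25 + 0.0625 + 0.03125 + 0.015625 + 0.0078125 + 0.00390625
    = 95/256 = 0.37109375
Since 0.37109375 <= 1, Kraft's inequality IS satisfied.
A prefix code with these lengths CAN exist.

Kraft sum = 0.37109375. Satisfied.


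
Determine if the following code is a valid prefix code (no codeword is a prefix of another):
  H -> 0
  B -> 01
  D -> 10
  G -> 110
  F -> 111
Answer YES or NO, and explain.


Checking each pair (does one codeword prefix another?):
  H='0' vs B='01': prefix -- VIOLATION

NO -- this is NOT a valid prefix code. H (0) is a prefix of B (01).


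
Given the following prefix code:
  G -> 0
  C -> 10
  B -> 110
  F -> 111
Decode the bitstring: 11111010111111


Decoding step by step:
Bits 111 -> F
Bits 110 -> B
Bits 10 -> C
Bits 111 -> F
Bits 111 -> F


Decoded message: FBCFF


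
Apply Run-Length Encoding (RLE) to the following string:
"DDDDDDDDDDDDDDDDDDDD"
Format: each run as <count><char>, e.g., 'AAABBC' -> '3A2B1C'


Scanning runs left to right:
  i=0: run of 'D' x 20 -> '20D'

RLE = 20D


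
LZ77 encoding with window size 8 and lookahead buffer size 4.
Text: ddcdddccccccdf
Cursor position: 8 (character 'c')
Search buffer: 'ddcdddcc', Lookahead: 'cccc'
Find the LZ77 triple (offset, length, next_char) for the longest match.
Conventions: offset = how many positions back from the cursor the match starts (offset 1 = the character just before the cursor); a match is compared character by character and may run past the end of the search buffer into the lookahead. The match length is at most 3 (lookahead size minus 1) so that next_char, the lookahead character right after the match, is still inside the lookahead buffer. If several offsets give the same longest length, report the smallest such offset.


Try each offset into the search buffer:
  offset=1 (pos 7, char 'c'): match length 3
  offset=2 (pos 6, char 'c'): match length 3
  offset=3 (pos 5, char 'd'): match length 0
  offset=4 (pos 4, char 'd'): match length 0
  offset=5 (pos 3, char 'd'): match length 0
  offset=6 (pos 2, char 'c'): match length 1
  offset=7 (pos 1, char 'd'): match length 0
  offset=8 (pos 0, char 'd'): match length 0
Longest match has length 3, found at offsets 1, 2; take the smallest, offset 1.
next_char = character at position 8 + 3 = 11 -> 'c'

Best match: offset=1, length=3 (matching 'ccc' starting at position 7)
LZ77 triple: (1, 3, 'c')


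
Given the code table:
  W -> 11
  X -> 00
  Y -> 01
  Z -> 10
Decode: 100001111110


Decoding:
10 -> Z
00 -> X
01 -> Y
11 -> W
11 -> W
10 -> Z


Result: ZXYWWZ


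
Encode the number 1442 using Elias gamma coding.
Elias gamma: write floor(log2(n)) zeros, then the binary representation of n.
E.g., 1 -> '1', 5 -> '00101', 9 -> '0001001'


num_bits = floor(log2(1442)) + 1 = 11
leading_zeros = num_bits - 1 = 10
binary(1442) = 10110100010

Elias gamma(1442) = '0000000000' + '10110100010' = 000000000010110100010 (21 bits)


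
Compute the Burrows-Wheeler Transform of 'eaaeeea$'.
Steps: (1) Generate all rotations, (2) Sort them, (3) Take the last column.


Rotations (sorted):
  0: $eaaeeea -> last char: a
  1: a$eaaeee -> last char: e
  2: aaeeea$e -> last char: e
  3: aeeea$ea -> last char: a
  4: ea$eaaee -> last char: e
  5: eaaeeea$ -> last char: $
  6: eea$eaae -> last char: e
  7: eeea$eaa -> last char: a


BWT = aeeae$ea


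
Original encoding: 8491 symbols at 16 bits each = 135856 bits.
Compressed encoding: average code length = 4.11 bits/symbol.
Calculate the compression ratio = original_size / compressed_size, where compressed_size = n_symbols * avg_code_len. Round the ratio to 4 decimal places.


original_size = n_symbols * orig_bits = 8491 * 16 = 135856 bits
compressed_size = n_symbols * avg_code_len = 8491 * 4.11 = 34898.01 bits
ratio = original_size / compressed_size = 135856 / 34898.01 = 3.8929

Compression ratio = 3.8929


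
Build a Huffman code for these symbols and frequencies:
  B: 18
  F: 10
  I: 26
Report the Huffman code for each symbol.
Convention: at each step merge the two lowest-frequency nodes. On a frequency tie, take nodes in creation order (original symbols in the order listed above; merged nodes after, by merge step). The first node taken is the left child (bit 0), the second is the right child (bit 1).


Huffman tree construction:
Step 1: Merge F(10) + B(18) = 28
Step 2: Merge I(26) + (F+B)(28) = 54
Read each symbol's code off the tree from the root (left child = 0, right child = 1).

Codes:
  B: 11 (length 2)
  F: 10 (length 2)
  I: 0 (length 1)
Average code length: 82/54 = 1.5185 bits/symbol


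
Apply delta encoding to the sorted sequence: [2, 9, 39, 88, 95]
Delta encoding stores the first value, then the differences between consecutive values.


First value: 2
Deltas:
  9 - 2 = 7
  39 - 9 = 30
  88 - 39 = 49
  95 - 88 = 7


Delta encoded: [2, 7, 30, 49, 7]


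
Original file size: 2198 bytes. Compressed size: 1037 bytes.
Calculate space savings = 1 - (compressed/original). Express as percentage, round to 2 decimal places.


ratio = compressed/original = 1037/2198 = 0.471793
savings = 1 - ratio = 1 - 0.471793 = 0.528207
as a percentage: 0.528207 * 100 = 52.82%

Space savings = 1 - 1037/2198 = 52.82%


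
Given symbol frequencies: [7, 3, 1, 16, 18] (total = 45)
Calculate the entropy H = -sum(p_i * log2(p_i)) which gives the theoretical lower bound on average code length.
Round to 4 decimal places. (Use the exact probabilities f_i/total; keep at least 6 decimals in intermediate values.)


Per-symbol terms -p_i * log2(p_i) with p_i = f_i/45:
  p = 7/45 = 0.155556: log2(p) = -2.684498, -p*log2(p) = 0.417589
  p = 3/45 = 0.066667: log2(p) = -3.906891, -p*log2(p) = 0.260459
  p = 1/45 = 0.022222: log2(p) = -5.491853, -p*log2(p) = 0.122041
  p = 16/45 = 0.355556: log2(p) = -1.491853, -p*log2(p) = 0.530437
  p = 18/45 = 0.400000: log2(p) = -1.321928, -p*log2(p) = 0.528771
H = 0.417589 + 0.260459 + 0.122041 + 0.530437 + 0.528771 = 1.859297

H = 1.8593 bits/symbol


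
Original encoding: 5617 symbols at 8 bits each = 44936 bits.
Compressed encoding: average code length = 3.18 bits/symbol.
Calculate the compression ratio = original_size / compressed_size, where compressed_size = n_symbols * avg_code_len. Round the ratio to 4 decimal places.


original_size = n_symbols * orig_bits = 5617 * 8 = 44936 bits
compressed_size = n_symbols * avg_code_len = 5617 * 3.18 = 17862.06 bits
ratio = original_size / compressed_size = 44936 / 17862.06 = 2.5157

Compression ratio = 2.5157


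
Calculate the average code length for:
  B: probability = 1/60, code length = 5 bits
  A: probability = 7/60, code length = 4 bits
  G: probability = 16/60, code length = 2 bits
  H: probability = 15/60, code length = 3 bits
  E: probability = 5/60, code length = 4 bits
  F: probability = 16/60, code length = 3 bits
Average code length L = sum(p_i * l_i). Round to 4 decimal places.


Weighted contributions p_i * l_i:
  B: (1/60) * 5 = 5/60
  A: (7/60) * 4 = 28/60
  G: (16/60) * 2 = 32/60
  H: (15/60) * 3 = 45/60
  E: (5/60) * 4 = 20/60
  F: (16/60) * 3 = 48/60
Sum = (5 + 28 + 32 + 45 + 20 + 48)/60 = 178/60

L = 178/60 = 2.9667 bits/symbol


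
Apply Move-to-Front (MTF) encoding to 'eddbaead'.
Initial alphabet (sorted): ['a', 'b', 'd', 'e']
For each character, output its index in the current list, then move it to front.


MTF encoding:
'e': index 3 in ['a', 'b', 'd', 'e'] -> ['e', 'a', 'b', 'd']
'd': index 3 in ['e', 'a', 'b', 'd'] -> ['d', 'e', 'a', 'b']
'd': index 0 in ['d', 'e', 'a', 'b'] -> ['d', 'e', 'a', 'b']
'b': index 3 in ['d', 'e', 'a', 'b'] -> ['b', 'd', 'e', 'a']
'a': index 3 in ['b', 'd', 'e', 'a'] -> ['a', 'b', 'd', 'e']
'e': index 3 in ['a', 'b', 'd', 'e'] -> ['e', 'a', 'b', 'd']
'a': index 1 in ['e', 'a', 'b', 'd'] -> ['a', 'e', 'b', 'd']
'd': index 3 in ['a', 'e', 'b', 'd'] -> ['d', 'a', 'e', 'b']


Output: [3, 3, 0, 3, 3, 3, 1, 3]


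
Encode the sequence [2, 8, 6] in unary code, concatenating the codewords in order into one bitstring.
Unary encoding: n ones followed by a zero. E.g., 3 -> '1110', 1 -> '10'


Encode each number as n ones followed by a terminating 0:
  2 -> 110 (3 bits)
  8 -> 111111110 (9 bits)
  6 -> 1111110 (7 bits)
Total length = 3 + 9 + 7 = 19 bits.

Unary([2, 8, 6]) = 1101111111101111110 (19 bits)


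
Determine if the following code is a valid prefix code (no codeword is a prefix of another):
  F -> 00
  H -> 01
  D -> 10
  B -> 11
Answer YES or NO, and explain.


Checking each pair (does one codeword prefix another?):
  F='00' vs H='01': no prefix
  F='00' vs D='10': no prefix
  F='00' vs B='11': no prefix
  H='01' vs F='00': no prefix
  H='01' vs D='10': no prefix
  H='01' vs B='11': no prefix
  D='10' vs F='00': no prefix
  D='10' vs H='01': no prefix
  D='10' vs B='11': no prefix
  B='11' vs F='00': no prefix
  B='11' vs H='01': no prefix
  B='11' vs D='10': no prefix
No violation found over all pairs.

YES -- this is a valid prefix code. No codeword is a prefix of any other codeword.


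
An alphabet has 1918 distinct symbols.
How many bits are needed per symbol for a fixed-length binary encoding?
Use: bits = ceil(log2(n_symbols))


log2(1918) = 10.9054
Bracket: 2^10 = 1024 < 1918 <= 2^11 = 2048
So ceil(log2(1918)) = 11

bits = ceil(log2(1918)) = ceil(10.9054) = 11 bits


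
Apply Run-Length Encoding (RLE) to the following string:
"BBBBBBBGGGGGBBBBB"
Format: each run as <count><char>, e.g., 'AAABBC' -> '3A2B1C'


Scanning runs left to right:
  i=0: run of 'B' x 7 -> '7B'
  i=7: run of 'G' x 5 -> '5G'
  i=12: run of 'B' x 5 -> '5B'

RLE = 7B5G5B


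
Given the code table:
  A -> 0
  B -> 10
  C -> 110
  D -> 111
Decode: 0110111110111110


Decoding:
0 -> A
110 -> C
111 -> D
110 -> C
111 -> D
110 -> C


Result: ACDCDC


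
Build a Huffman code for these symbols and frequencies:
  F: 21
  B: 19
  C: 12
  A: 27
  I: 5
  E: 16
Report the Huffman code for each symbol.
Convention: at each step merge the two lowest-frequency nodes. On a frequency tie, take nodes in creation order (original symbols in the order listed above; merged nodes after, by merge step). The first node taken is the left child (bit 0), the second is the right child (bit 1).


Huffman tree construction:
Step 1: Merge I(5) + C(12) = 17
Step 2: Merge E(16) + (I+C)(17) = 33
Step 3: Merge B(19) + F(21) = 40
Step 4: Merge A(27) + (E+(I+C))(33) = 60
Step 5: Merge (B+F)(40) + (A+(E+(I+C)))(60) = 100
Read each symbol's code off the tree from the root (left child = 0, right child = 1).

Codes:
  F: 01 (length 2)
  B: 00 (length 2)
  C: 1111 (length 4)
  A: 10 (length 2)
  I: 1110 (length 4)
  E: 110 (length 3)
Average code length: 250/100 = 2.5000 bits/symbol


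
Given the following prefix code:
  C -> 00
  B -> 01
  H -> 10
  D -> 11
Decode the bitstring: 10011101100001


Decoding step by step:
Bits 10 -> H
Bits 01 -> B
Bits 11 -> D
Bits 01 -> B
Bits 10 -> H
Bits 00 -> C
Bits 01 -> B


Decoded message: HBDBHCB


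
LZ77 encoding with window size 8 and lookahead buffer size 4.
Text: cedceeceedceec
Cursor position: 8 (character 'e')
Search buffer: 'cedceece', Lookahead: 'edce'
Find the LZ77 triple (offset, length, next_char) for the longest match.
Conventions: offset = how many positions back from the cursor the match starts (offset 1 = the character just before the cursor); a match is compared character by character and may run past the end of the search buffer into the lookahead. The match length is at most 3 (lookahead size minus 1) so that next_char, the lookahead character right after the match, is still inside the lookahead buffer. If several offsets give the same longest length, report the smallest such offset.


Try each offset into the search buffer:
  offset=1 (pos 7, char 'e'): match length 1
  offset=2 (pos 6, char 'c'): match length 0
  offset=3 (pos 5, char 'e'): match length 1
  offset=4 (pos 4, char 'e'): match length 1
  offset=5 (pos 3, char 'c'): match length 0
  offset=6 (pos 2, char 'd'): match length 0
  offset=7 (pos 1, char 'e'): match length 3
  offset=8 (pos 0, char 'c'): match length 0
Longest match has length 3 at offset 7.
next_char = character at position 8 + 3 = 11 -> 'e'

Best match: offset=7, length=3 (matching 'edc' starting at position 1)
LZ77 triple: (7, 3, 'e')


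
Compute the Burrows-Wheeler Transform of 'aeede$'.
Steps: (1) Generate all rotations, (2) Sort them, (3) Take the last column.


Rotations (sorted):
  0: $aeede -> last char: e
  1: aeede$ -> last char: $
  2: de$aee -> last char: e
  3: e$aeed -> last char: d
  4: ede$ae -> last char: e
  5: eede$a -> last char: a


BWT = e$edea


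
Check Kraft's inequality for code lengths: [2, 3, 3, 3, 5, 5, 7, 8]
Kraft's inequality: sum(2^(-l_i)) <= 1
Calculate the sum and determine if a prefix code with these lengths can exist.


Sum = 2^(-2) + 2^(-3) + 2^(-3) + 2^(-3) + 2^(-5) + 2^(-5) + 2^(-7) + 2^(-8)
    = 0.25 + 0.125 + 0.125 + 0.125 + 0.03125 + 0.03125 + 0.0078125 + 0.00390625
    = 179/256 = 0.69921875
Since 0.69921875 <= 1, Kraft's inequality IS satisfied.
A prefix code with these lengths CAN exist.

Kraft sum = 0.69921875. Satisfied.


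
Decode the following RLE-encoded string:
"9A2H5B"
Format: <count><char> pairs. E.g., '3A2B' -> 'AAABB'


Expanding each <count><char> pair:
  9A -> 'AAAAAAAAA'
  2H -> 'HH'
  5B -> 'BBBBB'

Decoded = AAAAAAAAAHHBBBBB


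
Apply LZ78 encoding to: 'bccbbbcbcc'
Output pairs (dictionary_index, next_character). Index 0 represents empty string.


LZ78 encoding steps:
Dictionary: {0: ''}
Step 1: w='' (idx 0), next='b' -> output (0, 'b'), add 'b' as idx 1
Step 2: w='' (idx 0), next='c' -> output (0, 'c'), add 'c' as idx 2
Step 3: w='c' (idx 2), next='b' -> output (2, 'b'), add 'cb' as idx 3
Step 4: w='b' (idx 1), next='b' -> output (1, 'b'), add 'bb' as idx 4
Step 5: w='cb' (idx 3), next='c' -> output (3, 'c'), add 'cbc' as idx 5
Step 6: w='c' (idx 2), end of input -> output (2, '')


Encoded: [(0, 'b'), (0, 'c'), (2, 'b'), (1, 'b'), (3, 'c'), (2, '')]


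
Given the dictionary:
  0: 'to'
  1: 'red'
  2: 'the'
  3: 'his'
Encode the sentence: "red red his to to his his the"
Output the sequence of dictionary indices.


Look up each word in the dictionary:
  'red' -> 1
  'red' -> 1
  'his' -> 3
  'to' -> 0
  'to' -> 0
  'his' -> 3
  'his' -> 3
  'the' -> 2

Encoded: [1, 1, 3, 0, 0, 3, 3, 2]


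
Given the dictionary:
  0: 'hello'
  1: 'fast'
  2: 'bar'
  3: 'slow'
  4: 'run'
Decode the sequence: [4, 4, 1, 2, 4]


Look up each index in the dictionary:
  4 -> 'run'
  4 -> 'run'
  1 -> 'fast'
  2 -> 'bar'
  4 -> 'run'

Decoded: "run run fast bar run"


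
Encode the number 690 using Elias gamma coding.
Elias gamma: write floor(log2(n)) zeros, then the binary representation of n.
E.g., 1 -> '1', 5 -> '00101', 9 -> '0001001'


num_bits = floor(log2(690)) + 1 = 10
leading_zeros = num_bits - 1 = 9
binary(690) = 1010110010

Elias gamma(690) = '000000000' + '1010110010' = 0000000001010110010 (19 bits)


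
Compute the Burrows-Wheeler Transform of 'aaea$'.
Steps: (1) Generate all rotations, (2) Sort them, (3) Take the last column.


Rotations (sorted):
  0: $aaea -> last char: a
  1: a$aae -> last char: e
  2: aaea$ -> last char: $
  3: aea$a -> last char: a
  4: ea$aa -> last char: a


BWT = ae$aa


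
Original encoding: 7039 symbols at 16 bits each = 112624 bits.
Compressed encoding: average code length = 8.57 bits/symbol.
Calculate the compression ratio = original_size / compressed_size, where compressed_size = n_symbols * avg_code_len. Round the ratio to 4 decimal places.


original_size = n_symbols * orig_bits = 7039 * 16 = 112624 bits
compressed_size = n_symbols * avg_code_len = 7039 * 8.57 = 60324.23 bits
ratio = original_size / compressed_size = 112624 / 60324.23 = 1.867

Compression ratio = 1.867


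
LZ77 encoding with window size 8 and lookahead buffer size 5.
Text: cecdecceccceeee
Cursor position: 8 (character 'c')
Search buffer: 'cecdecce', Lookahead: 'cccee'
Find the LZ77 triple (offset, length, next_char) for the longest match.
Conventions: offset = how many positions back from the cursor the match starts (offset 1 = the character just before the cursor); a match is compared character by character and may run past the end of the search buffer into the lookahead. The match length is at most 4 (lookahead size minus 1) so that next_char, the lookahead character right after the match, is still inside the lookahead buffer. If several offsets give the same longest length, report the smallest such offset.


Try each offset into the search buffer:
  offset=1 (pos 7, char 'e'): match length 0
  offset=2 (pos 6, char 'c'): match length 1
  offset=3 (pos 5, char 'c'): match length 2
  offset=4 (pos 4, char 'e'): match length 0
  offset=5 (pos 3, char 'd'): match length 0
  offset=6 (pos 2, char 'c'): match length 1
  offset=7 (pos 1, char 'e'): match length 0
  offset=8 (pos 0, char 'c'): match length 1
Longest match has length 2 at offset 3.
next_char = character at position 8 + 2 = 10 -> 'c'

Best match: offset=3, length=2 (matching 'cc' starting at position 5)
LZ77 triple: (3, 2, 'c')


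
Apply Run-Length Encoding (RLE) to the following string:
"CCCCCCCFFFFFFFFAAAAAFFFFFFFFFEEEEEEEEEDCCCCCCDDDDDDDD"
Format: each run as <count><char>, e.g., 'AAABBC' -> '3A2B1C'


Scanning runs left to right:
  i=0: run of 'C' x 7 -> '7C'
  i=7: run of 'F' x 8 -> '8F'
  i=15: run of 'A' x 5 -> '5A'
  i=20: run of 'F' x 9 -> '9F'
  i=29: run of 'E' x 9 -> '9E'
  i=38: run of 'D' x 1 -> '1D'
  i=39: run of 'C' x 6 -> '6C'
  i=45: run of 'D' x 8 -> '8D'

RLE = 7C8F5A9F9E1D6C8D


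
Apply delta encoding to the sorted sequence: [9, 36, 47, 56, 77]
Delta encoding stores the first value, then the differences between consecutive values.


First value: 9
Deltas:
  36 - 9 = 27
  47 - 36 = 11
  56 - 47 = 9
  77 - 56 = 21


Delta encoded: [9, 27, 11, 9, 21]


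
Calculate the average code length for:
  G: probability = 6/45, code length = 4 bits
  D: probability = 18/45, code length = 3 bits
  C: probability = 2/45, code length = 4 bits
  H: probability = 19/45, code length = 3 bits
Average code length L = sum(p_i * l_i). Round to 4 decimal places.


Weighted contributions p_i * l_i:
  G: (6/45) * 4 = 24/45
  D: (18/45) * 3 = 54/45
  C: (2/45) * 4 = 8/45
  H: (19/45) * 3 = 57/45
Sum = (24 + 54 + 8 + 57)/45 = 143/45

L = 143/45 = 3.1778 bits/symbol


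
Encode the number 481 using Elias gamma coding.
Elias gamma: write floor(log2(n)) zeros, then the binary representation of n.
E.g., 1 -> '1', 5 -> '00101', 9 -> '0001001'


num_bits = floor(log2(481)) + 1 = 9
leading_zeros = num_bits - 1 = 8
binary(481) = 111100001

Elias gamma(481) = '00000000' + '111100001' = 00000000111100001 (17 bits)


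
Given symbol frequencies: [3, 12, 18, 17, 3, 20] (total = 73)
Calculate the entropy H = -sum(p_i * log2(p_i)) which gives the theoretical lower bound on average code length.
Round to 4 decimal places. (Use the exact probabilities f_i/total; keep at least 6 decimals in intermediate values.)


Per-symbol terms -p_i * log2(p_i) with p_i = f_i/73:
  p = 3/73 = 0.041096: log2(p) = -4.604862, -p*log2(p) = 0.189241
  p = 12/73 = 0.164384: log2(p) = -2.604862, -p*log2(p) = 0.428197
  p = 18/73 = 0.246575: log2(p) = -2.019900, -p*log2(p) = 0.498057
  p = 17/73 = 0.232877: log2(p) = -2.102362, -p*log2(p) = 0.489591
  p = 3/73 = 0.041096: log2(p) = -4.604862, -p*log2(p) = 0.189241
  p = 20/73 = 0.273973: log2(p) = -1.867896, -p*log2(p) = 0.511752
H = 0.189241 + 0.428197 + 0.498057 + 0.489591 + 0.189241 + 0.511752 = 2.306079

H = 2.3061 bits/symbol


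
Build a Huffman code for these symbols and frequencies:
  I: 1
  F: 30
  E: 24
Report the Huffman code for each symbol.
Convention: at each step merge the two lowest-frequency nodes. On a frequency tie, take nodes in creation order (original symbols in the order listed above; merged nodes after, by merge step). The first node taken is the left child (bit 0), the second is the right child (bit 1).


Huffman tree construction:
Step 1: Merge I(1) + E(24) = 25
Step 2: Merge (I+E)(25) + F(30) = 55
Read each symbol's code off the tree from the root (left child = 0, right child = 1).

Codes:
  I: 00 (length 2)
  F: 1 (length 1)
  E: 01 (length 2)
Average code length: 80/55 = 1.4545 bits/symbol


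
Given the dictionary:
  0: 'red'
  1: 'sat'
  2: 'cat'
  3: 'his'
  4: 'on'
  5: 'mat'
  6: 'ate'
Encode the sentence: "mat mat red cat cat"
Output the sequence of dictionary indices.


Look up each word in the dictionary:
  'mat' -> 5
  'mat' -> 5
  'red' -> 0
  'cat' -> 2
  'cat' -> 2

Encoded: [5, 5, 0, 2, 2]


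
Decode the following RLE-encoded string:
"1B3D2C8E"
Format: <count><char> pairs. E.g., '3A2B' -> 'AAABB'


Expanding each <count><char> pair:
  1B -> 'B'
  3D -> 'DDD'
  2C -> 'CC'
  8E -> 'EEEEEEEE'

Decoded = BDDDCCEEEEEEEE


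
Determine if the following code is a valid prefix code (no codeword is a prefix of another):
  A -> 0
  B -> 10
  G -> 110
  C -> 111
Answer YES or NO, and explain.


Checking each pair (does one codeword prefix another?):
  A='0' vs B='10': no prefix
  A='0' vs G='110': no prefix
  A='0' vs C='111': no prefix
  B='10' vs A='0': no prefix
  B='10' vs G='110': no prefix
  B='10' vs C='111': no prefix
  G='110' vs A='0': no prefix
  G='110' vs B='10': no prefix
  G='110' vs C='111': no prefix
  C='111' vs A='0': no prefix
  C='111' vs B='10': no prefix
  C='111' vs G='110': no prefix
No violation found over all pairs.

YES -- this is a valid prefix code. No codeword is a prefix of any other codeword.


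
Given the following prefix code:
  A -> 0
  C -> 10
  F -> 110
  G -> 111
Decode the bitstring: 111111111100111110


Decoding step by step:
Bits 111 -> G
Bits 111 -> G
Bits 111 -> G
Bits 10 -> C
Bits 0 -> A
Bits 111 -> G
Bits 110 -> F


Decoded message: GGGCAGF


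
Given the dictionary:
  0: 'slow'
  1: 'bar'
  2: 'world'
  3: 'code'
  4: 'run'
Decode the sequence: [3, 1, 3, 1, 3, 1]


Look up each index in the dictionary:
  3 -> 'code'
  1 -> 'bar'
  3 -> 'code'
  1 -> 'bar'
  3 -> 'code'
  1 -> 'bar'

Decoded: "code bar code bar code bar"


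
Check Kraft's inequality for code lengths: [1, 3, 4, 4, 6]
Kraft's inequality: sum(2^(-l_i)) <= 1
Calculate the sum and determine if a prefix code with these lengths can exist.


Sum = 2^(-1) + 2^(-3) + 2^(-4) + 2^(-4) + 2^(-6)
    = 0.5 + 0.125 + 0.0625 + 0.0625 + 0.015625
    = 49/64 = 0.765625
Since 0.765625 <= 1, Kraft's inequality IS satisfied.
A prefix code with these lengths CAN exist.

Kraft sum = 0.765625. Satisfied.


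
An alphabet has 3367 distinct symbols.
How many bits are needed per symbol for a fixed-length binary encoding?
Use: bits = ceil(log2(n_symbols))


log2(3367) = 11.7172
Bracket: 2^11 = 2048 < 3367 <= 2^12 = 4096
So ceil(log2(3367)) = 12

bits = ceil(log2(3367)) = ceil(11.7172) = 12 bits


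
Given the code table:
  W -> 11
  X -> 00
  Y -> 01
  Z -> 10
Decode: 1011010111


Decoding:
10 -> Z
11 -> W
01 -> Y
01 -> Y
11 -> W


Result: ZWYYW


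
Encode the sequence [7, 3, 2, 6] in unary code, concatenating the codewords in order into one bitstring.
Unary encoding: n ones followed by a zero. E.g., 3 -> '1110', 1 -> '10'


Encode each number as n ones followed by a terminating 0:
  7 -> 11111110 (8 bits)
  3 -> 1110 (4 bits)
  2 -> 110 (3 bits)
  6 -> 1111110 (7 bits)
Total length = 8 + 4 + 3 + 7 = 22 bits.

Unary([7, 3, 2, 6]) = 1111111011101101111110 (22 bits)


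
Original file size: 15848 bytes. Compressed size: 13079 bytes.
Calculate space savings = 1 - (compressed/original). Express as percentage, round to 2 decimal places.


ratio = compressed/original = 13079/15848 = 0.825278
savings = 1 - ratio = 1 - 0.825278 = 0.174722
as a percentage: 0.174722 * 100 = 17.47%

Space savings = 1 - 13079/15848 = 17.47%


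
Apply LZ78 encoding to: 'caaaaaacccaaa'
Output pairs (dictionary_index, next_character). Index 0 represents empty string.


LZ78 encoding steps:
Dictionary: {0: ''}
Step 1: w='' (idx 0), next='c' -> output (0, 'c'), add 'c' as idx 1
Step 2: w='' (idx 0), next='a' -> output (0, 'a'), add 'a' as idx 2
Step 3: w='a' (idx 2), next='a' -> output (2, 'a'), add 'aa' as idx 3
Step 4: w='aa' (idx 3), next='a' -> output (3, 'a'), add 'aaa' as idx 4
Step 5: w='c' (idx 1), next='c' -> output (1, 'c'), add 'cc' as idx 5
Step 6: w='c' (idx 1), next='a' -> output (1, 'a'), add 'ca' as idx 6
Step 7: w='aa' (idx 3), end of input -> output (3, '')


Encoded: [(0, 'c'), (0, 'a'), (2, 'a'), (3, 'a'), (1, 'c'), (1, 'a'), (3, '')]


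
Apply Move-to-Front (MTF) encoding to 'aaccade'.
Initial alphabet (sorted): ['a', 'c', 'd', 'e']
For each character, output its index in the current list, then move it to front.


MTF encoding:
'a': index 0 in ['a', 'c', 'd', 'e'] -> ['a', 'c', 'd', 'e']
'a': index 0 in ['a', 'c', 'd', 'e'] -> ['a', 'c', 'd', 'e']
'c': index 1 in ['a', 'c', 'd', 'e'] -> ['c', 'a', 'd', 'e']
'c': index 0 in ['c', 'a', 'd', 'e'] -> ['c', 'a', 'd', 'e']
'a': index 1 in ['c', 'a', 'd', 'e'] -> ['a', 'c', 'd', 'e']
'd': index 2 in ['a', 'c', 'd', 'e'] -> ['d', 'a', 'c', 'e']
'e': index 3 in ['d', 'a', 'c', 'e'] -> ['e', 'd', 'a', 'c']


Output: [0, 0, 1, 0, 1, 2, 3]


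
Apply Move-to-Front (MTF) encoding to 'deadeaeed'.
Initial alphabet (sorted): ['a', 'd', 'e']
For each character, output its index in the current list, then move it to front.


MTF encoding:
'd': index 1 in ['a', 'd', 'e'] -> ['d', 'a', 'e']
'e': index 2 in ['d', 'a', 'e'] -> ['e', 'd', 'a']
'a': index 2 in ['e', 'd', 'a'] -> ['a', 'e', 'd']
'd': index 2 in ['a', 'e', 'd'] -> ['d', 'a', 'e']
'e': index 2 in ['d', 'a', 'e'] -> ['e', 'd', 'a']
'a': index 2 in ['e', 'd', 'a'] -> ['a', 'e', 'd']
'e': index 1 in ['a', 'e', 'd'] -> ['e', 'a', 'd']
'e': index 0 in ['e', 'a', 'd'] -> ['e', 'a', 'd']
'd': index 2 in ['e', 'a', 'd'] -> ['d', 'e', 'a']


Output: [1, 2, 2, 2, 2, 2, 1, 0, 2]


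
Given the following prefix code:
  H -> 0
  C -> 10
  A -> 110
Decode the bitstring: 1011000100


Decoding step by step:
Bits 10 -> C
Bits 110 -> A
Bits 0 -> H
Bits 0 -> H
Bits 10 -> C
Bits 0 -> H


Decoded message: CAHHCH


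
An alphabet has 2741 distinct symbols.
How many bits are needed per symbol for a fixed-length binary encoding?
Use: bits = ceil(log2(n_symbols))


log2(2741) = 11.4205
Bracket: 2^11 = 2048 < 2741 <= 2^12 = 4096
So ceil(log2(2741)) = 12

bits = ceil(log2(2741)) = ceil(11.4205) = 12 bits


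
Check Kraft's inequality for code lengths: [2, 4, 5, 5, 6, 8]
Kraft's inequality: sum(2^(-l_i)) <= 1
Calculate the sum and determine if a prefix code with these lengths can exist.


Sum = 2^(-2) + 2^(-4) + 2^(-5) + 2^(-5) + 2^(-6) + 2^(-8)
    = 0.25 + 0.0625 + 0.03125 + 0.03125 + 0.015625 + 0.00390625
    = 101/256 = 0.39453125
Since 0.39453125 <= 1, Kraft's inequality IS satisfied.
A prefix code with these lengths CAN exist.

Kraft sum = 0.39453125. Satisfied.


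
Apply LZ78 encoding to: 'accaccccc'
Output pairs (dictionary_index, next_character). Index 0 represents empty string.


LZ78 encoding steps:
Dictionary: {0: ''}
Step 1: w='' (idx 0), next='a' -> output (0, 'a'), add 'a' as idx 1
Step 2: w='' (idx 0), next='c' -> output (0, 'c'), add 'c' as idx 2
Step 3: w='c' (idx 2), next='a' -> output (2, 'a'), add 'ca' as idx 3
Step 4: w='c' (idx 2), next='c' -> output (2, 'c'), add 'cc' as idx 4
Step 5: w='cc' (idx 4), next='c' -> output (4, 'c'), add 'ccc' as idx 5


Encoded: [(0, 'a'), (0, 'c'), (2, 'a'), (2, 'c'), (4, 'c')]
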